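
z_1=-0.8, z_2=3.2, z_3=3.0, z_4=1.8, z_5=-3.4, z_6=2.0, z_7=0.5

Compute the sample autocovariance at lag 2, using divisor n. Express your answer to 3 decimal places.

Mean z̄ = (-0.8 + 3.2 + 3.0 + 1.8 − 3.4 + 2.0 + 0.5)/7 = 0.9000
Σ_{t=1}^{5}(z_t−z̄)(z_{t+2}−z̄) = -7.8200
γ_2 = -7.8200 / 7 = -1.117

-1.117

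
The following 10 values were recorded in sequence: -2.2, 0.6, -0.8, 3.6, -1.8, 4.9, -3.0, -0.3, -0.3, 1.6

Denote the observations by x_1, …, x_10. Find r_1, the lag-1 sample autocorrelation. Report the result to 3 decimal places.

Mean x̄ = (-2.2 + 0.6 − 0.8 + 3.6 − 1.8 + 4.9 − 3.0 − 0.3 − 0.3 + 1.6)/10 = 0.2300
Numerator Σ_{t=1}^{9}(x_t−x̄)(x_{t+1}−x̄) = -34.8899
Denominator Σ(x_t−x̄)² = 57.2610
r_1 = -34.8899 / 57.2610 = -0.609

-0.609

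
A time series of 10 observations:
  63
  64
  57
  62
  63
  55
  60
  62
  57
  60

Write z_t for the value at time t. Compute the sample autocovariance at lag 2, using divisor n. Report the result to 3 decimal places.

Mean z̄ = (63 + 64 + 57 + 62 + 63 + 55 + 60 + 62 + 57 + 60)/10 = 60.3000
Σ_{t=1}^{8}(z_t−z̄)(z_{t+2}−z̄) = -29.8800
γ_2 = -29.8800 / 10 = -2.988

-2.988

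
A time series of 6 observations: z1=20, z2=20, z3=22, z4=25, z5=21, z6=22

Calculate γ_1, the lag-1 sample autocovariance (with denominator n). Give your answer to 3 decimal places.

0.148

Mean z̄ = (20 + 20 + 22 + 25 + 21 + 22)/6 = 21.6667
Σ_{t=1}^{5}(z_t−z̄)(z_{t+1}−z̄) = 0.8889
γ_1 = 0.8889 / 6 = 0.148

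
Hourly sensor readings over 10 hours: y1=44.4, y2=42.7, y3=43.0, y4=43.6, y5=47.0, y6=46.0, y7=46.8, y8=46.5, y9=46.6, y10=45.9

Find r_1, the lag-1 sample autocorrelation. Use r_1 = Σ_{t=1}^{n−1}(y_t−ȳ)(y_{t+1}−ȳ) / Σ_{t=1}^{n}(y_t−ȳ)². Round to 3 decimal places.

0.632

Mean ȳ = (44.4 + 42.7 + 43.0 + 43.6 + 47.0 + 46.0 + 46.8 + 46.5 + 46.6 + 45.9)/10 = 45.2500
Numerator Σ_{t=1}^{9}(y_t−ȳ)(y_{t+1}−ȳ) = 15.7075
Denominator Σ(y_t−ȳ)² = 24.8450
r_1 = 15.7075 / 24.8450 = 0.632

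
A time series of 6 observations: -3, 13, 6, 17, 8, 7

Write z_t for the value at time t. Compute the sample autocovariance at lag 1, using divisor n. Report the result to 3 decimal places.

Mean z̄ = (-3 + 13 + 6 + 17 + 8 + 7)/6 = 8.0000
Deviations: -11.0000, 5.0000, -2.0000, 9.0000, 0.0000, -1.0000
Σ_{t=1}^{5}(z_t−z̄)(z_{t+1}−z̄) = -83.0000
γ_1 = -83.0000 / 6 = -13.833

-13.833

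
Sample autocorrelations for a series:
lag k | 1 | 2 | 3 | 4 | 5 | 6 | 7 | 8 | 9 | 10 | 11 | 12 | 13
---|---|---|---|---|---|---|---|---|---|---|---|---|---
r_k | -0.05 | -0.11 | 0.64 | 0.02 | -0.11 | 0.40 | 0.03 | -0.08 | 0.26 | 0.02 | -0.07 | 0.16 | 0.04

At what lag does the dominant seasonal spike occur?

3

The largest autocorrelation is r_3 = 0.64, with weaker echoes at lags 6 (0.40), 9 (0.26) and 12 (0.16); the remaining lags stay at or below 0.04.
The dominant spike at lag 3 indicates a seasonal period of 3.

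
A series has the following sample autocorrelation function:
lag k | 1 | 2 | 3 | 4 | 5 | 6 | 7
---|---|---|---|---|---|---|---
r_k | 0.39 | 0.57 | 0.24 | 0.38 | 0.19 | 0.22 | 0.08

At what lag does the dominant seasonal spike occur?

The largest autocorrelation is r_2 = 0.57; the remaining lags stay at or below 0.39.
The dominant spike at lag 2 indicates a seasonal period of 2.

2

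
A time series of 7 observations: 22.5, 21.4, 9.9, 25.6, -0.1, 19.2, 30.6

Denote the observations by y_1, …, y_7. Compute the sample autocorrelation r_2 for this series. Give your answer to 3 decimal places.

Mean ȳ = (22.5 + 21.4 + 9.9 + 25.6 − 0.1 + 19.2 + 30.6)/7 = 18.4429
Deviations from mean: 4.0571, 2.9571, -8.5429, 7.1571, -18.5429, 0.7571, 12.1571
Σ(y_t−ȳ)(y_{t+2}−ȳ) = (-34.6596) + (21.1647) + (158.4090) + (5.4190) + (-225.4282) = -75.0951
Denominator Σ(y_t−ȳ)² = 641.6171
r_2 = -75.0951 / 641.6171 = -0.117

-0.117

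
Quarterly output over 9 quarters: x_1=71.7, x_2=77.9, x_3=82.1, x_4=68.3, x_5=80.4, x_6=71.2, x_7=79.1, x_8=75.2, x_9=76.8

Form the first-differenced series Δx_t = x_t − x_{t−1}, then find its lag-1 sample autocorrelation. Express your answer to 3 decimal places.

-0.755

First differences Δx: 6.2, 4.2, -13.8, 12.1, -9.2, 7.9, -3.9, 1.6
Mean of differences = 0.6375
Numerator Σ(Δx_t−Δx̄)(Δx_{t+1}−Δx̄) = -418.6352
Denominator Σ(Δx_t−Δx̄)² = 554.4988
r_1(Δx) = -418.6352 / 554.4988 = -0.755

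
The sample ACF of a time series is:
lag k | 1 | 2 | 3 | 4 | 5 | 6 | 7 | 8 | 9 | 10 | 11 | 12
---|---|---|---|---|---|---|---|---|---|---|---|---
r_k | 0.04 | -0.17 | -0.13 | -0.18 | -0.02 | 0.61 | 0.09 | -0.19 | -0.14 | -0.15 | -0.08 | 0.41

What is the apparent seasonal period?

The largest autocorrelation is r_6 = 0.61, with a weaker echo at lag 12 (0.41); the remaining lags stay at or below 0.09.
The dominant spike at lag 6 indicates a seasonal period of 6.

6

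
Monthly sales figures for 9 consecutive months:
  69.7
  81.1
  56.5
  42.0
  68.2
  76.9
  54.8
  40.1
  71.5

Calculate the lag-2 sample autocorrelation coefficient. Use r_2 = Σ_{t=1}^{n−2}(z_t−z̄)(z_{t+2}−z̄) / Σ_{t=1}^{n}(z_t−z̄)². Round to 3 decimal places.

-0.687

Mean z̄ = (69.7 + 81.1 + 56.5 + 42.0 + 68.2 + 76.9 + 54.8 + 40.1 + 71.5)/9 = 62.3111
Numerator Σ_{t=1}^{7}(z_t−z̄)(z_{t+2}−z̄) = -1192.3847
Denominator Σ(z_t−z̄)² = 1735.6289
r_2 = -1192.3847 / 1735.6289 = -0.687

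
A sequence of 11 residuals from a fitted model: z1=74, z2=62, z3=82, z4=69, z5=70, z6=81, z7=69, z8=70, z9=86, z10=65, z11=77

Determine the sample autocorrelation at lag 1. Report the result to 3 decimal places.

Mean z̄ = (74 + 62 + 82 + 69 + 70 + 81 + 69 + 70 + 86 + 65 + 77)/11 = 73.1818
Numerator Σ_{t=1}^{10}(z_t−z̄)(z_{t+1}−z̄) = -352.4876
Denominator Σ(z_t−z̄)² = 565.6364
r_1 = -352.4876 / 565.6364 = -0.623

-0.623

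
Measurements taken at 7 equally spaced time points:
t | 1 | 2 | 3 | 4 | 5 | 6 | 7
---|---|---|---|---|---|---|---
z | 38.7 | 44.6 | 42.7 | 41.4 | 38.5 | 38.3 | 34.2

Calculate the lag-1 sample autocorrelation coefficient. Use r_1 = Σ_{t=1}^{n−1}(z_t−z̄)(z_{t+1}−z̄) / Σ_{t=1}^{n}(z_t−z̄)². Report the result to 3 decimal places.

0.308

Mean z̄ = (38.7 + 44.6 + 42.7 + 41.4 + 38.5 + 38.3 + 34.2)/7 = 39.7714
Deviations from mean: -1.0714, 4.8286, 2.9286, 1.6286, -1.2714, -1.4714, -5.5714
Σ(z_t−z̄)(z_{t+1}−z̄) = (-5.1735) + (14.1408) + (4.7694) + (-2.0706) + (1.8708) + (8.1980) = 21.7349
Denominator Σ(z_t−z̄)² = 70.5143
r_1 = 21.7349 / 70.5143 = 0.308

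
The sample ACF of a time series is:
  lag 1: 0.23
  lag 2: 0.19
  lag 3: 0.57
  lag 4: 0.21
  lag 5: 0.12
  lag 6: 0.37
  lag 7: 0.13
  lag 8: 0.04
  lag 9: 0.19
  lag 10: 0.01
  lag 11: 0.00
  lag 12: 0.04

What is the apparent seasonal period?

3

The largest autocorrelation is r_3 = 0.57, with a weaker echo at lag 6 (0.37); the remaining lags stay at or below 0.23.
The dominant spike at lag 3 indicates a seasonal period of 3.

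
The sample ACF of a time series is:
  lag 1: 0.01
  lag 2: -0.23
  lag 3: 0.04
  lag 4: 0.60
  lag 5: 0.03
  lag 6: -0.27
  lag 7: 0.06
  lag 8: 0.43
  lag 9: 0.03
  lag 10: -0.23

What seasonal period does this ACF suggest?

The largest autocorrelation is r_4 = 0.60, with a weaker echo at lag 8 (0.43); the remaining lags stay at or below 0.06.
The dominant spike at lag 4 indicates a seasonal period of 4.

4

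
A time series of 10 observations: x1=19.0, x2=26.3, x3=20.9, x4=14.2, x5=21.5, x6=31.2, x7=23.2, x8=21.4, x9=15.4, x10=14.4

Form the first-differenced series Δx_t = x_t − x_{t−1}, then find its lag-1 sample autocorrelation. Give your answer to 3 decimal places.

-0.089

First differences Δx: 7.3, -5.4, -6.7, 7.3, 9.7, -8.0, -1.8, -6.0, -1.0
Mean of differences = -0.5111
Numerator Σ(Δx_t−Δx̄)(Δx_{t+1}−Δx̄) = -33.5723
Denominator Σ(Δx_t−Δx̄)² = 376.6089
r_1(Δx) = -33.5723 / 376.6089 = -0.089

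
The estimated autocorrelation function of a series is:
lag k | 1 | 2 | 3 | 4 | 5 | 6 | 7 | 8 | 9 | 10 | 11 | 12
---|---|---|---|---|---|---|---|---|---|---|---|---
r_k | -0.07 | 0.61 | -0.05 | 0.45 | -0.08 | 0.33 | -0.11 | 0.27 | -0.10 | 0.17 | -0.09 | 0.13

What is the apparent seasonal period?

2

The largest autocorrelation is r_2 = 0.61, with weaker echoes at lags 4 (0.45), 6 (0.33), 8 (0.27) and 10 (0.17); the remaining lags stay at or below 0.13.
The dominant spike at lag 2 indicates a seasonal period of 2.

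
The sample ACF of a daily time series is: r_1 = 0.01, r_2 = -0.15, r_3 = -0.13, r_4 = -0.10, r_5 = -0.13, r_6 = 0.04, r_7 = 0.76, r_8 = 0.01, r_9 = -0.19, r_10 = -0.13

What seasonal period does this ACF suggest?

7

The largest autocorrelation is r_7 = 0.76; the remaining lags stay at or below 0.04.
The dominant spike at lag 7 indicates a seasonal period of 7.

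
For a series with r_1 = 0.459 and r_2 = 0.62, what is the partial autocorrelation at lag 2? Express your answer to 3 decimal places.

φ_{22} = (r_2 − r_1²) / (1 − r_1²)
r_1² = (0.459)² = 0.210681
Numerator = 0.62 − 0.2107 = 0.4093; denominator = 1 − 0.2107 = 0.7893
φ_{22} = 0.4093 / 0.7893 = 0.519

0.519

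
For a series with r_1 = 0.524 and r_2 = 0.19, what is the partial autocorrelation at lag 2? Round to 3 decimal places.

-0.117

φ_{22} = (r_2 − r_1²) / (1 − r_1²)
r_1² = (0.524)² = 0.274576
Numerator = 0.19 − 0.2746 = -0.0846; denominator = 1 − 0.2746 = 0.7254
φ_{22} = -0.0846 / 0.7254 = -0.117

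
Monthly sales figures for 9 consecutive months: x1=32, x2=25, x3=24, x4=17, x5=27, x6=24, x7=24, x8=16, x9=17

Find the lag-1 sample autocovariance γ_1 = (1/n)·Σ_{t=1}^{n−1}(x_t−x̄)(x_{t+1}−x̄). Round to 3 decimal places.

3.283

Mean x̄ = (32 + 25 + 24 + 17 + 27 + 24 + 24 + 16 + 17)/9 = 22.8889
Σ_{t=1}^{8}(x_t−x̄)(x_{t+1}−x̄) = 29.5432
γ_1 = 29.5432 / 9 = 3.283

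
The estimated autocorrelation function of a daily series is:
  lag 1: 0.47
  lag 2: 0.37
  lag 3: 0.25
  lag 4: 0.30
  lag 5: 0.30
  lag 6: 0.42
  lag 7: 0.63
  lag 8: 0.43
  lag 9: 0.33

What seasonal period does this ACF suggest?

The largest autocorrelation is r_7 = 0.63; the remaining lags stay at or below 0.47. The elevated value at lag 1 (0.47), dropping to 0.37 at lag 2, reflects decaying short-term dependence rather than seasonality.
The dominant spike at lag 7 indicates a seasonal period of 7.

7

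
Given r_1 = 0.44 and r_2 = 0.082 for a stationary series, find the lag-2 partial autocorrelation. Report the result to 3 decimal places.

-0.138

φ_{22} = (r_2 − r_1²) / (1 − r_1²)
r_1² = (0.44)² = 0.1936
Numerator = 0.082 − 0.1936 = -0.1116; denominator = 1 − 0.1936 = 0.8064
φ_{22} = -0.1116 / 0.8064 = -0.138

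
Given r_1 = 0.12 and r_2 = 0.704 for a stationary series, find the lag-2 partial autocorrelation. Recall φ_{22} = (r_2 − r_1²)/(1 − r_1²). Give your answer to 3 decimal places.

φ_{22} = (r_2 − r_1²) / (1 − r_1²)
r_1² = (0.12)² = 0.0144
Numerator = 0.704 − 0.0144 = 0.6896; denominator = 1 − 0.0144 = 0.9856
φ_{22} = 0.6896 / 0.9856 = 0.700

0.700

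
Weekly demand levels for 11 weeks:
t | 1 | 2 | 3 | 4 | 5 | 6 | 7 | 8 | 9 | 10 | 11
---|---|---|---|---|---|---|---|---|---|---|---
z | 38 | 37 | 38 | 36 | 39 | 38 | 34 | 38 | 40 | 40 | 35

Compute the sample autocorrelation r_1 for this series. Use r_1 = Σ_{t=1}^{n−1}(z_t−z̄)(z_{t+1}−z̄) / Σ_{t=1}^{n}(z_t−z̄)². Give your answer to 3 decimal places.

-0.139

Mean z̄ = (38 + 37 + 38 + 36 + 39 + 38 + 34 + 38 + 40 + 40 + 35)/11 = 37.5455
Numerator Σ_{t=1}^{10}(z_t−z̄)(z_{t+1}−z̄) = -5.1157
Denominator Σ(z_t−z̄)² = 36.7273
r_1 = -5.1157 / 36.7273 = -0.139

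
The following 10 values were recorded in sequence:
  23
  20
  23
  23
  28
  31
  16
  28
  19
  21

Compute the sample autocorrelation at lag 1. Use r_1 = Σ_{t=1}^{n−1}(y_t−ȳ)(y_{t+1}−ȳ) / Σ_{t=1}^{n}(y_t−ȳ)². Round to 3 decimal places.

-0.333

Mean ȳ = (23 + 20 + 23 + 23 + 28 + 31 + 16 + 28 + 19 + 21)/10 = 23.2000
Numerator Σ_{t=1}^{9}(y_t−ȳ)(y_{t+1}−ȳ) = -63.8400
Denominator Σ(y_t−ȳ)² = 191.6000
r_1 = -63.8400 / 191.6000 = -0.333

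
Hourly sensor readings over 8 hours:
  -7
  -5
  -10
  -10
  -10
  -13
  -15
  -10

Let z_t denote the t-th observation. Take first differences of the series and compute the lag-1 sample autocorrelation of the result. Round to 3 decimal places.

First differences Δz: 2, -5, 0, 0, -3, -2, 5
Mean of differences = -0.4286
Numerator Σ(Δz_t−Δz̄)(Δz_{t+1}−Δz̄) = -18.4694
Denominator Σ(Δz_t−Δz̄)² = 65.7143
r_1(Δz) = -18.4694 / 65.7143 = -0.281

-0.281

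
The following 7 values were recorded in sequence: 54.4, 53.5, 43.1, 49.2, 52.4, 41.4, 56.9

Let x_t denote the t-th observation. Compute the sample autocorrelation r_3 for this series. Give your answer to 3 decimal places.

0.284

Mean x̄ = (54.4 + 53.5 + 43.1 + 49.2 + 52.4 + 41.4 + 56.9)/7 = 50.1286
Deviations from mean: 4.2714, 3.3714, -7.0286, -0.9286, 2.2714, -8.7286, 6.7714
Σ(x_t−x̄)(x_{t+3}−x̄) = (-3.9663) + (7.6580) + (61.3494) + (-6.2878) = 58.7533
Denominator Σ(x_t−x̄)² = 207.0743
r_3 = 58.7533 / 207.0743 = 0.284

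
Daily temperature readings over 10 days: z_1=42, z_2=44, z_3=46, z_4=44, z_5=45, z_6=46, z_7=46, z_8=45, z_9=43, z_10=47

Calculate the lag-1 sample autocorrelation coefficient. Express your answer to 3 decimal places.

Mean z̄ = (42 + 44 + 46 + 44 + 45 + 46 + 46 + 45 + 43 + 47)/10 = 44.8000
Numerator Σ_{t=1}^{9}(z_t−z̄)(z_{t+1}−z̄) = -2.2400
Denominator Σ(z_t−z̄)² = 21.6000
r_1 = -2.2400 / 21.6000 = -0.104

-0.104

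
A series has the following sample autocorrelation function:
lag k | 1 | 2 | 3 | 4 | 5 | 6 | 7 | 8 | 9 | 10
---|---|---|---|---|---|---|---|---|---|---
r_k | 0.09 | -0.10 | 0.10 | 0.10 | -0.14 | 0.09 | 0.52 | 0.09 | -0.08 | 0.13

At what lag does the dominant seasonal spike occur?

7

The largest autocorrelation is r_7 = 0.52; the remaining lags stay at or below 0.13.
The dominant spike at lag 7 indicates a seasonal period of 7.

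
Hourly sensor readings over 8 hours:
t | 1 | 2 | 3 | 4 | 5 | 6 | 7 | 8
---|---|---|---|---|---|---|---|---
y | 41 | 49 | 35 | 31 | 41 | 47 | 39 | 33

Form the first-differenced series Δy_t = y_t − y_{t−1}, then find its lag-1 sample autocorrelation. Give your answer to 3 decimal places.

-0.097

First differences Δy: 8, -14, -4, 10, 6, -8, -6
Mean of differences = -1.1429
Numerator Σ(Δy_t−Δȳ)(Δy_{t+1}−Δȳ) = -48.7347
Denominator Σ(Δy_t−Δȳ)² = 502.8571
r_1(Δy) = -48.7347 / 502.8571 = -0.097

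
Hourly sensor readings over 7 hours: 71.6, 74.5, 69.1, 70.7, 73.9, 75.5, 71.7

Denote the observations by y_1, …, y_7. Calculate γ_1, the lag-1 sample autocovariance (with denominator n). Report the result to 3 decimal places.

-0.446

Mean ȳ = (71.6 + 74.5 + 69.1 + 70.7 + 73.9 + 75.5 + 71.7)/7 = 72.4286
Σ_{t=1}^{6}(y_t−ȳ)(y_{t+1}−ȳ) = -3.1194
γ_1 = -3.1194 / 7 = -0.446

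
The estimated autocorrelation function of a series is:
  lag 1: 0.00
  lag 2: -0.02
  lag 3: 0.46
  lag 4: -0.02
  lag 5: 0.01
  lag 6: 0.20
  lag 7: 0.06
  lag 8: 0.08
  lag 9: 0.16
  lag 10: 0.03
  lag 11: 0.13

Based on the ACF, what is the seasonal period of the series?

The largest autocorrelation is r_3 = 0.46, with weaker echoes at lags 6 (0.20) and 9 (0.16); the remaining lags stay at or below 0.13.
The dominant spike at lag 3 indicates a seasonal period of 3.

3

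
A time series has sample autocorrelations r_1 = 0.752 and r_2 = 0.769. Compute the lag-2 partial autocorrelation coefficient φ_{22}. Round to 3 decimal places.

0.468

φ_{22} = (r_2 − r_1²) / (1 − r_1²)
r_1² = (0.752)² = 0.565504
Numerator = 0.769 − 0.5655 = 0.2035; denominator = 1 − 0.5655 = 0.4345
φ_{22} = 0.2035 / 0.4345 = 0.468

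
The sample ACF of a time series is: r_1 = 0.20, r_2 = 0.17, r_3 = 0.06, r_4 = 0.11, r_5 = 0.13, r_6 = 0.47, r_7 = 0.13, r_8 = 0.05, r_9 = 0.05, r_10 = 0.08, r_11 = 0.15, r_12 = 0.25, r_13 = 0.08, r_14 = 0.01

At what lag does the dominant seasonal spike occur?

6

The largest autocorrelation is r_6 = 0.47, with a weaker echo at lag 12 (0.25); the remaining lags stay at or below 0.20. The elevated value at lag 1 (0.20), dropping to 0.17 at lag 2, reflects decaying short-term dependence rather than seasonality.
The dominant spike at lag 6 indicates a seasonal period of 6.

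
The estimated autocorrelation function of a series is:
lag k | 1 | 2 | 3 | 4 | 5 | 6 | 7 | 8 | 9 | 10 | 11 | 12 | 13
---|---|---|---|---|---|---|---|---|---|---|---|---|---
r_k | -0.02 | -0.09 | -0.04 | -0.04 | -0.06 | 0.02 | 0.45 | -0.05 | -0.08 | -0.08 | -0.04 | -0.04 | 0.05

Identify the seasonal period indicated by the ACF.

The largest autocorrelation is r_7 = 0.45; the remaining lags stay at or below 0.05.
The dominant spike at lag 7 indicates a seasonal period of 7.

7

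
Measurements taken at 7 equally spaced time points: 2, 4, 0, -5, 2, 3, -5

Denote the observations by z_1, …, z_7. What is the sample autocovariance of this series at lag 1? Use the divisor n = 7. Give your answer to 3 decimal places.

-1.656

Mean z̄ = (2 + 4 + 0 − 5 + 2 + 3 − 5)/7 = 0.1429
Deviations: 1.8571, 3.8571, -0.1429, -5.1429, 1.8571, 2.8571, -5.1429
Σ_{t=1}^{6}(z_t−z̄)(z_{t+1}−z̄) = -11.5918
γ_1 = -11.5918 / 7 = -1.656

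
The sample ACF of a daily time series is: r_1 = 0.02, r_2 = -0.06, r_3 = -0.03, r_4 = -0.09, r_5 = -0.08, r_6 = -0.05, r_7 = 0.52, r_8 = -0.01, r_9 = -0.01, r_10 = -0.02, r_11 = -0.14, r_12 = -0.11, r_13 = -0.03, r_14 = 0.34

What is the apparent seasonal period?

7

The largest autocorrelation is r_7 = 0.52, with a weaker echo at lag 14 (0.34); the remaining lags stay at or below 0.02.
The dominant spike at lag 7 indicates a seasonal period of 7.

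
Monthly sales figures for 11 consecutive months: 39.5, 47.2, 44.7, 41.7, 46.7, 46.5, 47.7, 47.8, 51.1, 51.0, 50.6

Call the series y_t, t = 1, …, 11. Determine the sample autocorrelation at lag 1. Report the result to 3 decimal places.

Mean ȳ = (39.5 + 47.2 + 44.7 + 41.7 + 46.7 + 46.5 + 47.7 + 47.8 + 51.1 + 51.0 + 50.6)/11 = 46.7727
Numerator Σ_{t=1}^{10}(y_t−ȳ)(y_{t+1}−ȳ) = 46.5265
Denominator Σ(y_t−ȳ)² = 136.3418
r_1 = 46.5265 / 136.3418 = 0.341

0.341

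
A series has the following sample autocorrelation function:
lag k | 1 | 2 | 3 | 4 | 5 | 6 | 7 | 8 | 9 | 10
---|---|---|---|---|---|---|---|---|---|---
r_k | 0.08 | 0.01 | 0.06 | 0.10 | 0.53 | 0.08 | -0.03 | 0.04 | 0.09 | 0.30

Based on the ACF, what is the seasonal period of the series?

The largest autocorrelation is r_5 = 0.53, with a weaker echo at lag 10 (0.30); the remaining lags stay at or below 0.10.
The dominant spike at lag 5 indicates a seasonal period of 5.

5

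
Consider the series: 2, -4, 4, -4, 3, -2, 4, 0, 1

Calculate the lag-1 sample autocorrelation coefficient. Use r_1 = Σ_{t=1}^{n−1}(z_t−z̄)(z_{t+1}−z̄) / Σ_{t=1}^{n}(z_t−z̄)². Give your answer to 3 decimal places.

-0.831

Mean z̄ = (2 − 4 + 4 − 4 + 3 − 2 + 4 + 0 + 1)/9 = 0.4444
Numerator Σ_{t=1}^{8}(z_t−z̄)(z_{t+1}−z̄) = -66.6420
Denominator Σ(z_t−z̄)² = 80.2222
r_1 = -66.6420 / 80.2222 = -0.831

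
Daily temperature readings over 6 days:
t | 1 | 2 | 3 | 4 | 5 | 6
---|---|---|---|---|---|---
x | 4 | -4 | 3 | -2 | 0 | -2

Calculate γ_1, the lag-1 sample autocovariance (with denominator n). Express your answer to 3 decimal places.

Mean x̄ = (4 − 4 + 3 − 2 + 0 − 2)/6 = -0.1667
Deviations: 4.1667, -3.8333, 3.1667, -1.8333, 0.1667, -1.8333
Σ_{t=1}^{5}(x_t−x̄)(x_{t+1}−x̄) = -34.5278
γ_1 = -34.5278 / 6 = -5.755

-5.755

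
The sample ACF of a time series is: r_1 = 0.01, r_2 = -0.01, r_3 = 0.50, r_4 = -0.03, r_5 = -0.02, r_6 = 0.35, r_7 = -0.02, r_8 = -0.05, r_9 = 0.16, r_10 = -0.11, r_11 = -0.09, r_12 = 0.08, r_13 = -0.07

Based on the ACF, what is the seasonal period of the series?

The largest autocorrelation is r_3 = 0.50, with weaker echoes at lags 6 (0.35) and 9 (0.16); the remaining lags stay at or below 0.08.
The dominant spike at lag 3 indicates a seasonal period of 3.

3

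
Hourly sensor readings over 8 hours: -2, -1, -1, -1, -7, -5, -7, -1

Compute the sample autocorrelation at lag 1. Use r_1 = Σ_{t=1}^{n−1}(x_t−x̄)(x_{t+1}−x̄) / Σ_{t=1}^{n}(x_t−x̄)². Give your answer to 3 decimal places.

0.179

Mean x̄ = (-2 − 1 − 1 − 1 − 7 − 5 − 7 − 1)/8 = -3.1250
Deviations from mean: 1.1250, 2.1250, 2.1250, 2.1250, -3.8750, -1.8750, -3.8750, 2.1250
Σ(x_t−x̄)(x_{t+1}−x̄) = (2.3906) + (4.5156) + (4.5156) + (-8.2344) + (7.2656) + (7.2656) + (-8.2344) = 9.4844
Denominator Σ(x_t−x̄)² = 52.8750
r_1 = 9.4844 / 52.8750 = 0.179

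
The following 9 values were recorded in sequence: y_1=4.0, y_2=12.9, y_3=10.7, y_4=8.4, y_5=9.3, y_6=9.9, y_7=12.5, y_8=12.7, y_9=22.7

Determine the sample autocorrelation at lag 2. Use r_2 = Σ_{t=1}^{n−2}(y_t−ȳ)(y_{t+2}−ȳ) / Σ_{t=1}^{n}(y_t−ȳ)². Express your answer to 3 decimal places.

0.074

Mean ȳ = (4.0 + 12.9 + 10.7 + 8.4 + 9.3 + 9.9 + 12.5 + 12.7 + 22.7)/9 = 11.4556
Σ(y_t−ȳ)(y_{t+2}−ȳ) = (5.6331) + (-4.4136) + (1.6286) + (4.7531) + (-2.2514) + (-1.9358) + (11.7442) = 15.1583
Denominator Σ(y_t−ȳ)² = 203.7222
r_2 = 15.1583 / 203.7222 = 0.074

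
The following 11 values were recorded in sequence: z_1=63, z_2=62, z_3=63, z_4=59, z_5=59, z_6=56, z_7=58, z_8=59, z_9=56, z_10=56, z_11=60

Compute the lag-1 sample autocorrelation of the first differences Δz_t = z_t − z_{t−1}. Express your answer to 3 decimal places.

-0.248

First differences Δz: -1, 1, -4, 0, -3, 2, 1, -3, 0, 4
Mean of differences = -0.3000
Numerator Σ(Δz_t−Δz̄)(Δz_{t+1}−Δz̄) = -13.8900
Denominator Σ(Δz_t−Δz̄)² = 56.1000
r_1(Δz) = -13.8900 / 56.1000 = -0.248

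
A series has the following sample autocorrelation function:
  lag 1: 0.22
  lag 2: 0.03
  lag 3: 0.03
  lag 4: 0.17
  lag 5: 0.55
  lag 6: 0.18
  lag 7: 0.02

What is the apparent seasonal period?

5

The largest autocorrelation is r_5 = 0.55; the remaining lags stay at or below 0.22. The elevated value at lag 1 (0.22), dropping to 0.03 at lag 2, reflects decaying short-term dependence rather than seasonality.
The dominant spike at lag 5 indicates a seasonal period of 5.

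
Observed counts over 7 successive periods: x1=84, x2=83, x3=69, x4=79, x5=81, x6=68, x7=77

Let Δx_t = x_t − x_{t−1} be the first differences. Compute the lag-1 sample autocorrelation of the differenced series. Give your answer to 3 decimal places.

-0.493

First differences Δx: -1, -14, 10, 2, -13, 9
Mean of differences = -1.1667
Numerator Σ(Δx_t−Δx̄)(Δx_{t+1}−Δx̄) = -267.8611
Denominator Σ(Δx_t−Δx̄)² = 542.8333
r_1(Δx) = -267.8611 / 542.8333 = -0.493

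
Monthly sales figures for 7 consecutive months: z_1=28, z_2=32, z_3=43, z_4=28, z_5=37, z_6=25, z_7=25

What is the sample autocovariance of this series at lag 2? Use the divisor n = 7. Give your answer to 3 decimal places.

1.831

Mean z̄ = (28 + 32 + 43 + 28 + 37 + 25 + 25)/7 = 31.1429
Deviations: -3.1429, 0.8571, 11.8571, -3.1429, 5.8571, -6.1429, -6.1429
Σ_{t=1}^{5}(z_t−z̄)(z_{t+2}−z̄) = 12.8163
γ_2 = 12.8163 / 7 = 1.831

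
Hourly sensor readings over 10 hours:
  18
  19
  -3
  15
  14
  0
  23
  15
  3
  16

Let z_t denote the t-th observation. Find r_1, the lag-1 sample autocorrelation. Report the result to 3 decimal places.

-0.415

Mean z̄ = (18 + 19 − 3 + 15 + 14 + 0 + 23 + 15 + 3 + 16)/10 = 12.0000
Numerator Σ_{t=1}^{9}(z_t−z̄)(z_{t+1}−z̄) = -288.0000
Denominator Σ(z_t−z̄)² = 694.0000
r_1 = -288.0000 / 694.0000 = -0.415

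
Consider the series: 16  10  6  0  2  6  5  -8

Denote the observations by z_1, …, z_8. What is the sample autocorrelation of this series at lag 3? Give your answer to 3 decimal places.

-0.096

Mean z̄ = (16 + 10 + 6 + 0 + 2 + 6 + 5 − 8)/8 = 4.6250
Deviations from mean: 11.3750, 5.3750, 1.3750, -4.6250, -2.6250, 1.3750, 0.3750, -12.6250
Σ(z_t−z̄)(z_{t+3}−z̄) = (-52.6094) + (-14.1094) + (1.8906) + (-1.7344) + (33.1406) = -33.4219
Denominator Σ(z_t−z̄)² = 349.8750
r_3 = -33.4219 / 349.8750 = -0.096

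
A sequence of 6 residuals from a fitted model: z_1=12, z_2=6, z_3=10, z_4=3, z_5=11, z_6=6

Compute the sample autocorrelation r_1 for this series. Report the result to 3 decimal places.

-0.694

Mean z̄ = (12 + 6 + 10 + 3 + 11 + 6)/6 = 8.0000
Deviations from mean: 4.0000, -2.0000, 2.0000, -5.0000, 3.0000, -2.0000
Σ(z_t−z̄)(z_{t+1}−z̄) = (-8.0000) + (-4.0000) + (-10.0000) + (-15.0000) + (-6.0000) = -43.0000
Denominator Σ(z_t−z̄)² = 62.0000
r_1 = -43.0000 / 62.0000 = -0.694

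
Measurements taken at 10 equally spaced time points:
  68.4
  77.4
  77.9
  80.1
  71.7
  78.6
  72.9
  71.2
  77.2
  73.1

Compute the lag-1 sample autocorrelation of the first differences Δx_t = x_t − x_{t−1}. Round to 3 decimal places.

-0.467

First differences Δx: 9.0, 0.5, 2.2, -8.4, 6.9, -5.7, -1.7, 6.0, -4.1
Mean of differences = 0.5222
Numerator Σ(Δx_t−Δx̄)(Δx_{t+1}−Δx̄) = -135.4483
Denominator Σ(Δx_t−Δx̄)² = 289.9956
r_1(Δx) = -135.4483 / 289.9956 = -0.467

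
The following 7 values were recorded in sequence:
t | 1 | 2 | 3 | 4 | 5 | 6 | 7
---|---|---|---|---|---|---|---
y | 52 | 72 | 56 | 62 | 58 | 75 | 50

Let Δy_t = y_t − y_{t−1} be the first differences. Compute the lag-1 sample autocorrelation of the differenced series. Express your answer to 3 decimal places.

-0.575

First differences Δy: 20, -16, 6, -4, 17, -25
Mean of differences = -0.3333
Numerator Σ(Δy_t−Δȳ)(Δy_{t+1}−Δȳ) = -932.1111
Denominator Σ(Δy_t−Δȳ)² = 1621.3333
r_1(Δy) = -932.1111 / 1621.3333 = -0.575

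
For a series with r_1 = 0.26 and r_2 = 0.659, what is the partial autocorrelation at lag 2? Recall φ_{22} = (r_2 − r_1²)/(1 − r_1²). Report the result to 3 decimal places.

0.634

φ_{22} = (r_2 − r_1²) / (1 − r_1²)
r_1² = (0.26)² = 0.0676
Numerator = 0.659 − 0.0676 = 0.5914; denominator = 1 − 0.0676 = 0.9324
φ_{22} = 0.5914 / 0.9324 = 0.634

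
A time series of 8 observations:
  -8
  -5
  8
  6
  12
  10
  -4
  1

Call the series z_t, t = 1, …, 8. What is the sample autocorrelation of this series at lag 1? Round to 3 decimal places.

Mean z̄ = (-8 − 5 + 8 + 6 + 12 + 10 − 4 + 1)/8 = 2.5000
Deviations from mean: -10.5000, -7.5000, 5.5000, 3.5000, 9.5000, 7.5000, -6.5000, -1.5000
Numerator Σ_{t=1}^{7}(z_t−z̄)(z_{t+1}−z̄) = 122.2500
Denominator Σ(z_t−z̄)² = 400.0000
r_1 = 122.2500 / 400.0000 = 0.306

0.306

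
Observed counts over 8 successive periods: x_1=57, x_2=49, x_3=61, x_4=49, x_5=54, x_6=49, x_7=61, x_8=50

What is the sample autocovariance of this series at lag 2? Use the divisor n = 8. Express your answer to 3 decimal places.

Mean x̄ = (57 + 49 + 61 + 49 + 54 + 49 + 61 + 50)/8 = 53.7500
Σ_{t=1}^{6}(x_t−x̄)(x_{t+2}−x̄) = 90.1250
γ_2 = 90.1250 / 8 = 11.266

11.266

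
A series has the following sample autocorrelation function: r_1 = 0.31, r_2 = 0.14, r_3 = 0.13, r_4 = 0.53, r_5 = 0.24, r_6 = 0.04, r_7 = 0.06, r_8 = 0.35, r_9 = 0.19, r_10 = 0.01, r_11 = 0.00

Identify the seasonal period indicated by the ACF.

4

The largest autocorrelation is r_4 = 0.53, with a weaker echo at lag 8 (0.35); the remaining lags stay at or below 0.31. The elevated value at lag 1 (0.31), dropping to 0.14 at lag 2, reflects decaying short-term dependence rather than seasonality.
The dominant spike at lag 4 indicates a seasonal period of 4.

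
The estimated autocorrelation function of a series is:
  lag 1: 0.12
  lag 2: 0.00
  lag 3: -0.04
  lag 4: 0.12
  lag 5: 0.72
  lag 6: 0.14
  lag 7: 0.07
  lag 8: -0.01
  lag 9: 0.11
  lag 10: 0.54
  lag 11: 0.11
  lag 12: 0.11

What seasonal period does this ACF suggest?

5

The largest autocorrelation is r_5 = 0.72, with a weaker echo at lag 10 (0.54); the remaining lags stay at or below 0.14.
The dominant spike at lag 5 indicates a seasonal period of 5.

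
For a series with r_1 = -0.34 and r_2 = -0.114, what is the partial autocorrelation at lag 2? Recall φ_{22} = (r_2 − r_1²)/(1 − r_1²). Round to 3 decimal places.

φ_{22} = (r_2 − r_1²) / (1 − r_1²)
r_1² = (-0.34)² = 0.1156
Numerator = -0.114 − 0.1156 = -0.2296; denominator = 1 − 0.1156 = 0.8844
φ_{22} = -0.2296 / 0.8844 = -0.260

-0.260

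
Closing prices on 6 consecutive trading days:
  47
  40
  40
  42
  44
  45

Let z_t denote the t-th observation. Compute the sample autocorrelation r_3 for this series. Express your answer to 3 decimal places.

-0.325

Mean z̄ = (47 + 40 + 40 + 42 + 44 + 45)/6 = 43.0000
Deviations from mean: 4.0000, -3.0000, -3.0000, -1.0000, 1.0000, 2.0000
Σ(z_t−z̄)(z_{t+3}−z̄) = (-4.0000) + (-3.0000) + (-6.0000) = -13.0000
Denominator Σ(z_t−z̄)² = 40.0000
r_3 = -13.0000 / 40.0000 = -0.325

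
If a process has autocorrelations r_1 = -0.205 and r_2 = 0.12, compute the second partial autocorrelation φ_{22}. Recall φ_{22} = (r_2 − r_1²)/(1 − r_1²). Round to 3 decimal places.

0.081

φ_{22} = (r_2 − r_1²) / (1 − r_1²)
r_1² = (-0.205)² = 0.042025
Numerator = 0.12 − 0.0420 = 0.0780; denominator = 1 − 0.0420 = 0.9580
φ_{22} = 0.0780 / 0.9580 = 0.081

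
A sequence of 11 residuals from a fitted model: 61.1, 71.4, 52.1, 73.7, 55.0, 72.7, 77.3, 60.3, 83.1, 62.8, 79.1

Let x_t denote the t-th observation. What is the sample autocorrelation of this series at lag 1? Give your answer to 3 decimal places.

Mean x̄ = (61.1 + 71.4 + 52.1 + 73.7 + 55.0 + 72.7 + 77.3 + 60.3 + 83.1 + 62.8 + 79.1)/11 = 68.0545
Numerator Σ_{t=1}^{10}(x_t−x̄)(x_{t+1}−x̄) = -583.5666
Denominator Σ(x_t−x̄)² = 1059.5673
r_1 = -583.5666 / 1059.5673 = -0.551

-0.551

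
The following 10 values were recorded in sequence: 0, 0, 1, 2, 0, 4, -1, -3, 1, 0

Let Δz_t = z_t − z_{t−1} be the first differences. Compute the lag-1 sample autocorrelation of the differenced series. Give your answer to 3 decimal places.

First differences Δz: 0, 1, 1, -2, 4, -5, -2, 4, -1
Mean of differences = 0.0000
Numerator Σ(Δz_t−Δz̄)(Δz_{t+1}−Δz̄) = -31.0000
Denominator Σ(Δz_t−Δz̄)² = 68.0000
r_1(Δz) = -31.0000 / 68.0000 = -0.456

-0.456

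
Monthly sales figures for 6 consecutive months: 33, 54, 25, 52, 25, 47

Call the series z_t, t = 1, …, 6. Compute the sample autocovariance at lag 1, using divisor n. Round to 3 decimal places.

-129.352

Mean z̄ = (33 + 54 + 25 + 52 + 25 + 47)/6 = 39.3333
Σ_{t=1}^{5}(z_t−z̄)(z_{t+1}−z̄) = -776.1111
γ_1 = -776.1111 / 6 = -129.352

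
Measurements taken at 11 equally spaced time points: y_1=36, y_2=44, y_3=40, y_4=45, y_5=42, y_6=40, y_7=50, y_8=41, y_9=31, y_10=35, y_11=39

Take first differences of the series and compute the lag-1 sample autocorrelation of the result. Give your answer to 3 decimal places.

-0.238

First differences Δy: 8, -4, 5, -3, -2, 10, -9, -10, 4, 4
Mean of differences = 0.3000
Numerator Σ(Δy_t−Δȳ)(Δy_{t+1}−Δȳ) = -102.3900
Denominator Σ(Δy_t−Δȳ)² = 430.1000
r_1(Δy) = -102.3900 / 430.1000 = -0.238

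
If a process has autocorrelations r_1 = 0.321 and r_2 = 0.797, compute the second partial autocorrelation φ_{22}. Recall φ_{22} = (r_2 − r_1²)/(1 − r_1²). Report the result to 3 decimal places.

0.774

φ_{22} = (r_2 − r_1²) / (1 − r_1²)
r_1² = (0.321)² = 0.103041
Numerator = 0.797 − 0.1030 = 0.6940; denominator = 1 − 0.1030 = 0.8970
φ_{22} = 0.6940 / 0.8970 = 0.774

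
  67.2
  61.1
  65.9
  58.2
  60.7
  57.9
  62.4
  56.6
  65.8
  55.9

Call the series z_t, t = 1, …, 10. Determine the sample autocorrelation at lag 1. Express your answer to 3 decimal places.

-0.447

Mean z̄ = (67.2 + 61.1 + 65.9 + 58.2 + 60.7 + 57.9 + 62.4 + 56.6 + 65.8 + 55.9)/10 = 61.1700
Numerator Σ_{t=1}^{9}(z_t−z̄)(z_{t+1}−z̄) = -67.0709
Denominator Σ(z_t−z̄)² = 150.0810
r_1 = -67.0709 / 150.0810 = -0.447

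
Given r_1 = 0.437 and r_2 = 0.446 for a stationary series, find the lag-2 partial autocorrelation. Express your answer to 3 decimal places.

0.315

φ_{22} = (r_2 − r_1²) / (1 − r_1²)
r_1² = (0.437)² = 0.190969
Numerator = 0.446 − 0.1910 = 0.2550; denominator = 1 − 0.1910 = 0.8090
φ_{22} = 0.2550 / 0.8090 = 0.315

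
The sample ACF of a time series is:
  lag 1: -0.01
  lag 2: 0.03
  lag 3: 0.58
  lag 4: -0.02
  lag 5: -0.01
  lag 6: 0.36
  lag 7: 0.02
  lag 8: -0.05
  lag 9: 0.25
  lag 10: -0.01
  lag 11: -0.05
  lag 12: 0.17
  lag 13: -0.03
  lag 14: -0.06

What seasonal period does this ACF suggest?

The largest autocorrelation is r_3 = 0.58, with weaker echoes at lags 6 (0.36), 9 (0.25) and 12 (0.17); the remaining lags stay at or below 0.03.
The dominant spike at lag 3 indicates a seasonal period of 3.

3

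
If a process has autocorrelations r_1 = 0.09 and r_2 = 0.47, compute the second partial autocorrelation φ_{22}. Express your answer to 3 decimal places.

φ_{22} = (r_2 − r_1²) / (1 − r_1²)
r_1² = (0.09)² = 0.0081
Numerator = 0.47 − 0.0081 = 0.4619; denominator = 1 − 0.0081 = 0.9919
φ_{22} = 0.4619 / 0.9919 = 0.466

0.466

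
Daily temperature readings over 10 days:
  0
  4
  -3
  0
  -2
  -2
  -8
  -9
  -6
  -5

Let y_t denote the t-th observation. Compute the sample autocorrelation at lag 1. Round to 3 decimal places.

Mean ȳ = (0 + 4 − 3 + 0 − 2 − 2 − 8 − 9 − 6 − 5)/10 = -3.1000
Numerator Σ_{t=1}^{9}(y_t−ȳ)(y_{t+1}−ȳ) = 73.7900
Denominator Σ(y_t−ȳ)² = 142.9000
r_1 = 73.7900 / 142.9000 = 0.516

0.516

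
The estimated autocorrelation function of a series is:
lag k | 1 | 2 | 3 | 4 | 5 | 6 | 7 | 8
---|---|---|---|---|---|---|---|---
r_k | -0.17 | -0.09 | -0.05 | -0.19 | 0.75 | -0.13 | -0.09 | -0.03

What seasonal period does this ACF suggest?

5

The largest autocorrelation is r_5 = 0.75; the remaining lags stay at or below -0.03.
The dominant spike at lag 5 indicates a seasonal period of 5.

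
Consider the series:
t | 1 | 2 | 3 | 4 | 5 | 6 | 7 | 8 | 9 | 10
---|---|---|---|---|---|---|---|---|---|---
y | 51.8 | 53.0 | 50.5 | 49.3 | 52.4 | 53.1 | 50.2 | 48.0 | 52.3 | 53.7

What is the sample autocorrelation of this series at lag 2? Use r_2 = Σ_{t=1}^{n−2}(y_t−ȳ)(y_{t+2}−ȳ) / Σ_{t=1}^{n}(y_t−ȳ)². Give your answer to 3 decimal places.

Mean ȳ = (51.8 + 53.0 + 50.5 + 49.3 + 52.4 + 53.1 + 50.2 + 48.0 + 52.3 + 53.7)/10 = 51.4300
Numerator Σ_{t=1}^{8}(y_t−ȳ)(y_{t+2}−ȳ) = -23.9248
Denominator Σ(y_t−ȳ)² = 30.9210
r_2 = -23.9248 / 30.9210 = -0.774

-0.774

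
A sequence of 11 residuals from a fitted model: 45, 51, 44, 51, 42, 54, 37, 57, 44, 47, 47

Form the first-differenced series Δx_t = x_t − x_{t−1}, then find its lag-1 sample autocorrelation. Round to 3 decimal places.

-0.901

First differences Δx: 6, -7, 7, -9, 12, -17, 20, -13, 3, 0
Mean of differences = 0.2000
Numerator Σ(Δx_t−Δx̄)(Δx_{t+1}−Δx̄) = -1104.2400
Denominator Σ(Δx_t−Δx̄)² = 1225.6000
r_1(Δx) = -1104.2400 / 1225.6000 = -0.901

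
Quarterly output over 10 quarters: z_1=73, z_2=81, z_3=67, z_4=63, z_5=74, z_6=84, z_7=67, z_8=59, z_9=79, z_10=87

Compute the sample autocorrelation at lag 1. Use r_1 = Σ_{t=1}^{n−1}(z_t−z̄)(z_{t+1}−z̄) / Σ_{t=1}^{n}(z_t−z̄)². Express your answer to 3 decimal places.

0.044

Mean z̄ = (73 + 81 + 67 + 63 + 74 + 84 + 67 + 59 + 79 + 87)/10 = 73.4000
Numerator Σ_{t=1}^{9}(z_t−z̄)(z_{t+1}−z̄) = 34.8400
Denominator Σ(z_t−z̄)² = 784.4000
r_1 = 34.8400 / 784.4000 = 0.044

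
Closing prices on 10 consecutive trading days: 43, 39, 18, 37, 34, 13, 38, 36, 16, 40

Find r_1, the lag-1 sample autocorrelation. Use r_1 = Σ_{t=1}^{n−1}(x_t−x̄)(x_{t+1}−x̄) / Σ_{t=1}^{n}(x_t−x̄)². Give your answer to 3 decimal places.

-0.370

Mean x̄ = (43 + 39 + 18 + 37 + 34 + 13 + 38 + 36 + 16 + 40)/10 = 31.4000
Numerator Σ_{t=1}^{9}(x_t−x̄)(x_{t+1}−x̄) = -416.3600
Denominator Σ(x_t−x̄)² = 1124.4000
r_1 = -416.3600 / 1124.4000 = -0.370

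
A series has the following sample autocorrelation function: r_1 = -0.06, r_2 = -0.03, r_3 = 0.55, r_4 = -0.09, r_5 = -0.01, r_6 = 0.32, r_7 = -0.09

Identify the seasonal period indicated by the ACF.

The largest autocorrelation is r_3 = 0.55, with a weaker echo at lag 6 (0.32); the remaining lags stay at or below -0.01.
The dominant spike at lag 3 indicates a seasonal period of 3.

3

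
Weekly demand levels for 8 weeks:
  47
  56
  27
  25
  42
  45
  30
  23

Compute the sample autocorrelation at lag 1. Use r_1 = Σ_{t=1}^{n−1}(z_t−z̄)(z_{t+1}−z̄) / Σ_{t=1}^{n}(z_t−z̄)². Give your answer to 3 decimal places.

Mean z̄ = (47 + 56 + 27 + 25 + 42 + 45 + 30 + 23)/8 = 36.8750
Deviations from mean: 10.1250, 19.1250, -9.8750, -11.8750, 5.1250, 8.1250, -6.8750, -13.8750
Numerator Σ_{t=1}^{7}(z_t−z̄)(z_{t+1}−z̄) = 142.3594
Denominator Σ(z_t−z̄)² = 1038.8750
r_1 = 142.3594 / 1038.8750 = 0.137

0.137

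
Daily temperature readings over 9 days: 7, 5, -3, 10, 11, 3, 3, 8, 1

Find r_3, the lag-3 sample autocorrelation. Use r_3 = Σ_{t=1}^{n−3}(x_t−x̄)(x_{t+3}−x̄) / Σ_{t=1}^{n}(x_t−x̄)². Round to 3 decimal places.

0.259

Mean x̄ = (7 + 5 − 3 + 10 + 11 + 3 + 3 + 8 + 1)/9 = 5.0000
Σ(x_t−x̄)(x_{t+3}−x̄) = (10.0000) + (0.0000) + (16.0000) + (-10.0000) + (18.0000) + (8.0000) = 42.0000
Denominator Σ(x_t−x̄)² = 162.0000
r_3 = 42.0000 / 162.0000 = 0.259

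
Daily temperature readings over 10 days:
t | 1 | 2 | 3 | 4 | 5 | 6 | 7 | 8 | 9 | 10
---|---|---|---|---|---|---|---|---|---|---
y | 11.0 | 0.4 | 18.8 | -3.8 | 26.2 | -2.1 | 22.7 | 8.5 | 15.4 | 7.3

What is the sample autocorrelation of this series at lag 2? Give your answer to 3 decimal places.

Mean ȳ = (11.0 + 0.4 + 18.8 − 3.8 + 26.2 − 2.1 + 22.7 + 8.5 + 15.4 + 7.3)/10 = 10.4400
Numerator Σ_{t=1}^{8}(y_t−ȳ)(y_{t+2}−ȳ) = 742.4208
Denominator Σ(y_t−ȳ)² = 967.9440
r_2 = 742.4208 / 967.9440 = 0.767

0.767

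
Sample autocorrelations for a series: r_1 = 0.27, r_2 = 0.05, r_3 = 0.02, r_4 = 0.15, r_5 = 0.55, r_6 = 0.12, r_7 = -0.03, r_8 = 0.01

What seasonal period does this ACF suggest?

5

The largest autocorrelation is r_5 = 0.55; the remaining lags stay at or below 0.27. The elevated value at lag 1 (0.27), dropping to 0.05 at lag 2, reflects decaying short-term dependence rather than seasonality.
The dominant spike at lag 5 indicates a seasonal period of 5.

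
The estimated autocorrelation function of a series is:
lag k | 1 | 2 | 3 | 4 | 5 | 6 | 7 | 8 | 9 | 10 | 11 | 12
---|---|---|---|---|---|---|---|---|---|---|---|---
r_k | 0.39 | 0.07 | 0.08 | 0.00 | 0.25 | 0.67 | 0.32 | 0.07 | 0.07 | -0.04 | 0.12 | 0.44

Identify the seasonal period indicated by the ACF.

6

The largest autocorrelation is r_6 = 0.67, with a weaker echo at lag 12 (0.44); the remaining lags stay at or below 0.39. The elevated value at lag 1 (0.39), dropping to 0.07 at lag 2, reflects decaying short-term dependence rather than seasonality.
The dominant spike at lag 6 indicates a seasonal period of 6.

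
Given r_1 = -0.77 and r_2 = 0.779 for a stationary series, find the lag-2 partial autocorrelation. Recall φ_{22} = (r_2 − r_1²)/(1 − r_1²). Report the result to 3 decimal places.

φ_{22} = (r_2 − r_1²) / (1 − r_1²)
r_1² = (-0.77)² = 0.5929
Numerator = 0.779 − 0.5929 = 0.1861; denominator = 1 − 0.5929 = 0.4071
φ_{22} = 0.1861 / 0.4071 = 0.457

0.457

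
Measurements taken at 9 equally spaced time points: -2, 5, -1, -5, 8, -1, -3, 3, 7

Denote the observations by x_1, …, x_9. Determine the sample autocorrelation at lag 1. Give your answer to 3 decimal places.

Mean x̄ = (-2 + 5 − 1 − 5 + 8 − 1 − 3 + 3 + 7)/9 = 1.2222
Numerator Σ_{t=1}^{8}(x_t−x̄)(x_{t+1}−x̄) = -51.8272
Denominator Σ(x_t−x̄)² = 173.5556
r_1 = -51.8272 / 173.5556 = -0.299

-0.299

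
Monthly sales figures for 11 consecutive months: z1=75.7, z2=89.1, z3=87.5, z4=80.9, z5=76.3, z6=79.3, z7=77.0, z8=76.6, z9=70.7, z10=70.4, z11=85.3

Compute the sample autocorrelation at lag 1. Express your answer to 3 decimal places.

0.268

Mean z̄ = (75.7 + 89.1 + 87.5 + 80.9 + 76.3 + 79.3 + 77.0 + 76.6 + 70.7 + 70.4 + 85.3)/11 = 78.9818
Numerator Σ_{t=1}^{10}(z_t−z̄)(z_{t+1}−z̄) = 103.9915
Denominator Σ(z_t−z̄)² = 388.4364
r_1 = 103.9915 / 388.4364 = 0.268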